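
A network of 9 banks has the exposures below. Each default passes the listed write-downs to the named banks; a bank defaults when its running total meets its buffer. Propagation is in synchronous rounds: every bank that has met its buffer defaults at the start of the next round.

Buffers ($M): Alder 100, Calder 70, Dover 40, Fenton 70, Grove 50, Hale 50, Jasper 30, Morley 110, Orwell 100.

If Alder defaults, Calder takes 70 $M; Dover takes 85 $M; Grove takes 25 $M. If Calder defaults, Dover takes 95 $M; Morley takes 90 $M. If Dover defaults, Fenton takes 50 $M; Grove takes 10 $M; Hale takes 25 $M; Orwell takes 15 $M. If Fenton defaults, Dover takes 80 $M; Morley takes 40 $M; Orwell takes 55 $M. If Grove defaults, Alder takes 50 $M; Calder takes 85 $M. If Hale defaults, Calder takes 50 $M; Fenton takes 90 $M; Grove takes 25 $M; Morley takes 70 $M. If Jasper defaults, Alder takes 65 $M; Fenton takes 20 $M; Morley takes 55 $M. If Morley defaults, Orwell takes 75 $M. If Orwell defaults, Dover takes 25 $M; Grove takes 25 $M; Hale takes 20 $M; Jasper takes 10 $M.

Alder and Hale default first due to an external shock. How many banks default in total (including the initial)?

Round 1 — Alder, Hale default (initial).
  Calder: +70+50 → 120 ≥ 70
  Dover: +85 → 85 ≥ 40
  Fenton: +90 → 90 ≥ 70
  Grove: +25+25 → 50 ≥ 50
  Morley: +70 → 70 < 110
Round 2 — Calder, Dover, Fenton, Grove default.
  Morley: +90+40 → 200 ≥ 110
  Orwell: +15+55 → 70 < 100
Round 3 — Morley defaults.
  Orwell: +75 → 145 ≥ 100
Round 4 — Orwell defaults.
  Jasper: +10 → 10 < 30
No further defaults.

8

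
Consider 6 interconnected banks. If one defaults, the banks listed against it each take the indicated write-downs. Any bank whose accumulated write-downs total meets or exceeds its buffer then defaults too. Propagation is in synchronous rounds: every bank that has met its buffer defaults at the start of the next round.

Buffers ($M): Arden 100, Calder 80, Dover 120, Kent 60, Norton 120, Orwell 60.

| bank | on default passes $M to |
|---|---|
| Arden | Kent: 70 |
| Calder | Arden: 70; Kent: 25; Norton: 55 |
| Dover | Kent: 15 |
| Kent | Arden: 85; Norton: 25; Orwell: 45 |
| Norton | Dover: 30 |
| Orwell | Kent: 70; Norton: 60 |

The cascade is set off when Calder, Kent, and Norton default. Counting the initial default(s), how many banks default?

Round 1 — Calder, Kent, Norton default (initial).
  Arden: +70+85 → 155 ≥ 100
  Dover: +30 → 30 < 120
  Orwell: +45 → 45 < 60
Round 2 — Arden defaults.
No further defaults.

4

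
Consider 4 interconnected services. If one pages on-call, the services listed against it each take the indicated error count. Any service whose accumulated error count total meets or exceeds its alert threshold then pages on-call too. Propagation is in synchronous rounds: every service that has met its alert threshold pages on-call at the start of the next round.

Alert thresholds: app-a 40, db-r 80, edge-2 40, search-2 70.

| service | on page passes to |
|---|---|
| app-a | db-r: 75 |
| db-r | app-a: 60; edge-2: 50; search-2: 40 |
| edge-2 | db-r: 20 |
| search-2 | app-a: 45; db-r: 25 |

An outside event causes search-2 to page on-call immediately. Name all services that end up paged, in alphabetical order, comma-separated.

app-a, db-r, edge-2, search-2

Round 1 — search-2 pages on-call (initial).
  app-a: +45 → 45 ≥ 40
  db-r: +25 → 25 < 80
Round 2 — app-a pages on-call.
  db-r: +75 → 100 ≥ 80
Round 3 — db-r pages on-call.
  edge-2: +50 → 50 ≥ 40
Round 4 — edge-2 pages on-call.
No further pages.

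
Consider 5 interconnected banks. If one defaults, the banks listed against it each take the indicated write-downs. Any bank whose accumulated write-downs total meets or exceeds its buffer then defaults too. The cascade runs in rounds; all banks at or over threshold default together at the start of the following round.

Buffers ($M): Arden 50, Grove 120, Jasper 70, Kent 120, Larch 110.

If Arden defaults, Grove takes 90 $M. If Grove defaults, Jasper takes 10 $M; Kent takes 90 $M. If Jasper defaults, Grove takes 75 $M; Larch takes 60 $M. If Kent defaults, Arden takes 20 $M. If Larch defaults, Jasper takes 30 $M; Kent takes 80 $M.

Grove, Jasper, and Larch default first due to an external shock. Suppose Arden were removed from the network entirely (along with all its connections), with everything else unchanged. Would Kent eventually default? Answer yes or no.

yes

With Arden removed:
Round 1 — Grove, Jasper, Larch default (initial).
  Kent: +90+80 → 170 ≥ 120
Round 2 — Kent defaults.
No further defaults.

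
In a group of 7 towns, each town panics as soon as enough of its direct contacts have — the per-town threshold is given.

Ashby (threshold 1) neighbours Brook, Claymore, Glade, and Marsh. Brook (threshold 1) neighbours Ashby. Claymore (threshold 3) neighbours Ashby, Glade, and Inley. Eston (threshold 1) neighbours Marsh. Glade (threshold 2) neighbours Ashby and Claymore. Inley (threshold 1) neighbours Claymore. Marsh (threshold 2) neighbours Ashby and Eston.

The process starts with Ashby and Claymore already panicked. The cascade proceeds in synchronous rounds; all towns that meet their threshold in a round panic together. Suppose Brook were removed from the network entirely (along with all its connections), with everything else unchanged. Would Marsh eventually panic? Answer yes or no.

With Brook removed:
Round 1 — Ashby, Claymore panic (initial).
Round 2 — checking thresholds:
  Glade: 2 of 2 neighbours ≥ 2, panics.
  Inley: 1 of 1 neighbours ≥ 1, panics.
  Marsh: 1 of 2 neighbours < 2, not yet.
Round 3 — no new panics; cascade stops.

no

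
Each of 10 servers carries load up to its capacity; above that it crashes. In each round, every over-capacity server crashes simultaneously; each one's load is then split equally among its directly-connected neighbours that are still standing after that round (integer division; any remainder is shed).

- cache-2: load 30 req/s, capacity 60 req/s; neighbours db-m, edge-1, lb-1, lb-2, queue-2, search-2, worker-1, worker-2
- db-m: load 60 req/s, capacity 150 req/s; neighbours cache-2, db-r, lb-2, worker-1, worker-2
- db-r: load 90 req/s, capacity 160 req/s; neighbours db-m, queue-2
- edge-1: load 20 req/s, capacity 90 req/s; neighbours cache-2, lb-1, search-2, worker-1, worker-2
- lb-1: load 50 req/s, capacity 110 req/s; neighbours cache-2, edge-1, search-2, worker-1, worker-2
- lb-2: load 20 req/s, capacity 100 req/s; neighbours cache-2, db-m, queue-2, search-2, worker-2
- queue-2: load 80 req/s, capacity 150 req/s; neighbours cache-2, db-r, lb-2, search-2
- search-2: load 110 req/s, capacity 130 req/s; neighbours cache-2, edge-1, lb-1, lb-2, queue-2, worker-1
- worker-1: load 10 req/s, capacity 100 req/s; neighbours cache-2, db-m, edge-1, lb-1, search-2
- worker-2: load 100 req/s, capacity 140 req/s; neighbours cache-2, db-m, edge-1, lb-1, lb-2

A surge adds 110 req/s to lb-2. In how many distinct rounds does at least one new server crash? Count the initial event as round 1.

Round 1 — lb-2 at 130 > 100. lb-2 crashes.
  lb-2 sheds 130 req/s to cache-2, db-m, queue-2, search-2, worker-2: 26 each.
    cache-2: 30+26 = 56 ≤ 60
    db-m: 60+26 = 86 ≤ 150
    queue-2: 80+26 = 106 ≤ 150
    search-2: 110+26 = 136 > 130
    worker-2: 100+26 = 126 ≤ 140
Round 2 — search-2 crashes.
  search-2 sheds 136 req/s to cache-2, edge-1, lb-1, queue-2, worker-1: 27 each (1 lost).
    cache-2: 56+27 = 83 > 60
    edge-1: 20+27 = 47 ≤ 90
    lb-1: 50+27 = 77 ≤ 110
    queue-2: 106+27 = 133 ≤ 150
    worker-1: 10+27 = 37 ≤ 100
Round 3 — cache-2 crashes.
  cache-2 sheds 83 req/s to db-m, edge-1, lb-1, queue-2, worker-1, worker-2: 13 each (5 lost).
    db-m: 86+13 = 99 ≤ 150
    edge-1: 47+13 = 60 ≤ 90
    lb-1: 77+13 = 90 ≤ 110
    queue-2: 133+13 = 146 ≤ 150
    worker-1: 37+13 = 50 ≤ 100
    worker-2: 126+13 = 139 ≤ 140
No further crashes.

3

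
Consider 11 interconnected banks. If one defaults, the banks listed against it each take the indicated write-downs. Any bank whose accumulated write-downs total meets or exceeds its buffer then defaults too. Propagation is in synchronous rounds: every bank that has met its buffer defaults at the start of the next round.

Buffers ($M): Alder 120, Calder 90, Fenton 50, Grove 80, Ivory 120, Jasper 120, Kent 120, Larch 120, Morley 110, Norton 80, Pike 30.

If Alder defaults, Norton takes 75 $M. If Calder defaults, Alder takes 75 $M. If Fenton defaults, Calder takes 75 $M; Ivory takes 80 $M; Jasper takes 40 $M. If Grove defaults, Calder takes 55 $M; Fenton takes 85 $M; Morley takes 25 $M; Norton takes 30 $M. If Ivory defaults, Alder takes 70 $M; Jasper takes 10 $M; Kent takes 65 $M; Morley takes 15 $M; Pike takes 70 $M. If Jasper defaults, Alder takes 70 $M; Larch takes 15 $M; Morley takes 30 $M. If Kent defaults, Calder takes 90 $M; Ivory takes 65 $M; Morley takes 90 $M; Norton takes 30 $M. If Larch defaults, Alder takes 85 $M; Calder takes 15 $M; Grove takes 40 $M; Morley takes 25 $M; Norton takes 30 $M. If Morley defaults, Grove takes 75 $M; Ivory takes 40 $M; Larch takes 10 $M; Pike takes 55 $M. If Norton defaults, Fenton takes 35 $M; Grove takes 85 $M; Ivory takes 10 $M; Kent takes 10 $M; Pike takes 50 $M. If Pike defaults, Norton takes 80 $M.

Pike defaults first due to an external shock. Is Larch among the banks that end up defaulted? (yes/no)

no

Round 1 — Pike defaults (initial).
  Norton: +80 → 80 ≥ 80
Round 2 — Norton defaults.
  Fenton: +35 → 35 < 50
  Grove: +85 → 85 ≥ 80
  Ivory: +10 → 10 < 120
  Kent: +10 → 10 < 120
Round 3 — Grove defaults.
  Calder: +55 → 55 < 90
  Fenton: +85 → 120 ≥ 50
  Morley: +25 → 25 < 110
Round 4 — Fenton defaults.
  Calder: +75 → 130 ≥ 90
  Ivory: +80 → 90 < 120
  Jasper: +40 → 40 < 120
Round 5 — Calder defaults.
  Alder: +75 → 75 < 120
No further defaults.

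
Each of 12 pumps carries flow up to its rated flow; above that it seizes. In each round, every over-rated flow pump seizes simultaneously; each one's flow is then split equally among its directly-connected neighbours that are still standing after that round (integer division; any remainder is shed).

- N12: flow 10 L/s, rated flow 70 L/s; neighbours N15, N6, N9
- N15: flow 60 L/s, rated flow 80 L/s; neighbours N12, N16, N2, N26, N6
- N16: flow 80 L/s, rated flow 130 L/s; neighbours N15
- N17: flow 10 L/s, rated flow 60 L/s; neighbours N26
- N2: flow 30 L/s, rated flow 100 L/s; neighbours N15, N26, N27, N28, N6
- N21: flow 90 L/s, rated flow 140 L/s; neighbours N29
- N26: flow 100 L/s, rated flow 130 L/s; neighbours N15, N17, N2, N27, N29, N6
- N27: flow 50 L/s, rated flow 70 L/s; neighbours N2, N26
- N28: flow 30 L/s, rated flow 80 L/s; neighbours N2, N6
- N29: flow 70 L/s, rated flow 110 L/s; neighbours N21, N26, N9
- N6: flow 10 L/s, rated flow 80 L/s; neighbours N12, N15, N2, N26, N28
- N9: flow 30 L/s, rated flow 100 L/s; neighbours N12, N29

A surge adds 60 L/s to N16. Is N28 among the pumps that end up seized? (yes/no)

yes

Round 1 — N16 at 140 > 130. N16 seizes.
  N16 sheds 140 L/s to N15: 140 each.
    N15: 60+140 = 200 > 80
Round 2 — N15 seizes.
  N15 sheds 200 L/s to N12, N2, N26, N6: 50 each.
    N12: 10+50 = 60 ≤ 70
    N2: 30+50 = 80 ≤ 100
    N26: 100+50 = 150 > 130
    N6: 10+50 = 60 ≤ 80
Round 3 — N26 seizes.
  N26 sheds 150 L/s to N17, N2, N27, N29, N6: 30 each.
    N17: 10+30 = 40 ≤ 60
    N2: 80+30 = 110 > 100
    N27: 50+30 = 80 > 70
    N29: 70+30 = 100 ≤ 110
    N6: 60+30 = 90 > 80
Round 4 — N2, N27, N6 seize.
  N2 sheds 110 L/s to N28: 110 each.
    N28: 30+110 = 140 > 80
  N27 sheds 80 L/s: no online neighbours, lost.
  N6 sheds 90 L/s to N12, N28: 45 each.
    N12: 60+45 = 105 > 70
    N28: 140+45 = 185 > 80
Round 5 — N12, N28 seize.
  N12 sheds 105 L/s to N9: 105 each.
    N9: 30+105 = 135 > 100
  N28 sheds 185 L/s: no online neighbours, lost.
Round 6 — N9 seizes.
  N9 sheds 135 L/s to N29: 135 each.
    N29: 100+135 = 235 > 110
Round 7 — N29 seizes.
  N29 sheds 235 L/s to N21: 235 each.
    N21: 90+235 = 325 > 140
Round 8 — N21 seizes.
  N21 sheds 325 L/s: no online neighbours, lost.
No further seizures.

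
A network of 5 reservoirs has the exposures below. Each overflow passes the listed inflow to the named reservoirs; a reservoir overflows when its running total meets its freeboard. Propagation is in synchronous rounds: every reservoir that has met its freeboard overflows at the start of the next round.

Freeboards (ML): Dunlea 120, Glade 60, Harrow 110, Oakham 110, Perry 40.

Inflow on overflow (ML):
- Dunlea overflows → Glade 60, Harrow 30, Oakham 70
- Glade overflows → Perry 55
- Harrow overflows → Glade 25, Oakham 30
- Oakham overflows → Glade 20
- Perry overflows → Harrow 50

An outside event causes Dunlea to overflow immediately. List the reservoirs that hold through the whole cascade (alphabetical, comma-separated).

Harrow, Oakham

Round 1 — Dunlea overflows (initial).
  Glade: +60 → 60 ≥ 60
  Harrow: +30 → 30 < 110
  Oakham: +70 → 70 < 110
Round 2 — Glade overflows.
  Perry: +55 → 55 ≥ 40
Round 3 — Perry overflows.
  Harrow: +50 → 80 < 110
No further overflows.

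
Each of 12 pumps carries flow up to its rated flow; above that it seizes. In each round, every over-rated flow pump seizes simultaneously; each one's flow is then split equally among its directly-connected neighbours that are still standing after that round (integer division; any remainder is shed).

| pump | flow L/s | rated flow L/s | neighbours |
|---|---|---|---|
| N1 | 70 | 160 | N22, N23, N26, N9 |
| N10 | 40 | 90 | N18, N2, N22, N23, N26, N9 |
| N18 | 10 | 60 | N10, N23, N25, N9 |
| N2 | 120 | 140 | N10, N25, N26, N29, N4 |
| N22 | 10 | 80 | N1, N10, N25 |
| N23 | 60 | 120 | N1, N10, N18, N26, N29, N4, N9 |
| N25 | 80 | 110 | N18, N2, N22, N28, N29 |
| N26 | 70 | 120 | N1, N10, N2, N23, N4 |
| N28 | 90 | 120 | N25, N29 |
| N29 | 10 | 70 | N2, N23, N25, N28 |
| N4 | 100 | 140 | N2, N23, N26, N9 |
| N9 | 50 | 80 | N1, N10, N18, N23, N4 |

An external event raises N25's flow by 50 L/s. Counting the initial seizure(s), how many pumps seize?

4

Round 1 — N25 at 130 > 110. N25 seizes.
  N25 sheds 130 L/s to N18, N2, N22, N28, N29: 26 each.
    N18: 10+26 = 36 ≤ 60
    N2: 120+26 = 146 > 140
    N22: 10+26 = 36 ≤ 80
    N28: 90+26 = 116 ≤ 120
    N29: 10+26 = 36 ≤ 70
Round 2 — N2 seizes.
  N2 sheds 146 L/s to N10, N26, N29, N4: 36 each (2 lost).
    N10: 40+36 = 76 ≤ 90
    N26: 70+36 = 106 ≤ 120
    N29: 36+36 = 72 > 70
    N4: 100+36 = 136 ≤ 140
Round 3 — N29 seizes.
  N29 sheds 72 L/s to N23, N28: 36 each.
    N23: 60+36 = 96 ≤ 120
    N28: 116+36 = 152 > 120
Round 4 — N28 seizes.
  N28 sheds 152 L/s: no online neighbours, lost.
No further seizures.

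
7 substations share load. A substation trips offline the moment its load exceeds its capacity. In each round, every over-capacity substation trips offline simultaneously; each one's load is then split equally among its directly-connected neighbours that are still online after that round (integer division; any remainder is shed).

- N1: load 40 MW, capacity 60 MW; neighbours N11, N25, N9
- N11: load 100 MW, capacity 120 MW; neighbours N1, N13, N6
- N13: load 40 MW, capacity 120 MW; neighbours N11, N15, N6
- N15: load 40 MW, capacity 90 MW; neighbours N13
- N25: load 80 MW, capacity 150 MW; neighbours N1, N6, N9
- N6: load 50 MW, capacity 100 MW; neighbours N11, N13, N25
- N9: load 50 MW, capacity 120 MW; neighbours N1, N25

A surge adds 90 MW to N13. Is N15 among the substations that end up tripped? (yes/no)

Round 1 — N13 at 130 > 120. N13 trips offline.
  N13 sheds 130 MW to N11, N15, N6: 43 each (1 lost).
    N11: 100+43 = 143 > 120
    N15: 40+43 = 83 ≤ 90
    N6: 50+43 = 93 ≤ 100
Round 2 — N11 trips offline.
  N11 sheds 143 MW to N1, N6: 71 each (1 lost).
    N1: 40+71 = 111 > 60
    N6: 93+71 = 164 > 100
Round 3 — N1, N6 trip offline.
  N1 sheds 111 MW to N25, N9: 55 each (1 lost).
    N25: 80+55 = 135 ≤ 150
    N9: 50+55 = 105 ≤ 120
  N6 sheds 164 MW to N25: 164 each.
    N25: 135+164 = 299 > 150
Round 4 — N25 trips offline.
  N25 sheds 299 MW to N9: 299 each.
    N9: 105+299 = 404 > 120
Round 5 — N9 trips offline.
  N9 sheds 404 MW: no online neighbours, lost.
No further trips.

no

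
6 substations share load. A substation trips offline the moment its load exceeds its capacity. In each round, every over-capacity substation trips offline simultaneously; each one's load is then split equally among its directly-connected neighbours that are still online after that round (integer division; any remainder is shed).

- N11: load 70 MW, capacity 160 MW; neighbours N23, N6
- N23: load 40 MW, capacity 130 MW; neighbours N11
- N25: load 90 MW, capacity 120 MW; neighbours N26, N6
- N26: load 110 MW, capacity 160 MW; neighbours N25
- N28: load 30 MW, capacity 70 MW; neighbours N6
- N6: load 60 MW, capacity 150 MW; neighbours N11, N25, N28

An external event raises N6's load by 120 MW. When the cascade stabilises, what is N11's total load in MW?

Round 1 — N6 at 180 > 150. N6 trips offline.
  N6 sheds 180 MW to N11, N25, N28: 60 each.
    N11: 70+60 = 130 ≤ 160
    N25: 90+60 = 150 > 120
    N28: 30+60 = 90 > 70
Round 2 — N25, N28 trip offline.
  N25 sheds 150 MW to N26: 150 each.
    N26: 110+150 = 260 > 160
  N28 sheds 90 MW: no online neighbours, lost.
Round 3 — N26 trips offline.
  N26 sheds 260 MW: no online neighbours, lost.
No further trips.

130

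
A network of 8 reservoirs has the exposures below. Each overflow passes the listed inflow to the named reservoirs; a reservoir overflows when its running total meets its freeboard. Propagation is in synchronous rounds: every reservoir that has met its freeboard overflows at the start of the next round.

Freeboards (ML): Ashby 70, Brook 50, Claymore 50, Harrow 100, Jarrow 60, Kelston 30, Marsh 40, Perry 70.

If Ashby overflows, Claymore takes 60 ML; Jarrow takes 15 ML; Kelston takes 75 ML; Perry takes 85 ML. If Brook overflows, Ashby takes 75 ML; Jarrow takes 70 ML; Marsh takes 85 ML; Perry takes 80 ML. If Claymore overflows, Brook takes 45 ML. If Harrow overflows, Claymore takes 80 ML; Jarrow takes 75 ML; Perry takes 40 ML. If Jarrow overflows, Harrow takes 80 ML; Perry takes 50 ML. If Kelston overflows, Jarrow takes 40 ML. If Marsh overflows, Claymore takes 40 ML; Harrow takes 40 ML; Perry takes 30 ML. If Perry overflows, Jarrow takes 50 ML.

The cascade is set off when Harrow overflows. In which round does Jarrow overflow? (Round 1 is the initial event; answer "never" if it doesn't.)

2

Round 1 — Harrow overflows (initial).
  Claymore: +80 → 80 ≥ 50
  Jarrow: +75 → 75 ≥ 60
  Perry: +40 → 40 < 70
Round 2 — Claymore, Jarrow overflow.
  Brook: +45 → 45 < 50
  Perry: +50 → 90 ≥ 70
Round 3 — Perry overflows.
No further overflows.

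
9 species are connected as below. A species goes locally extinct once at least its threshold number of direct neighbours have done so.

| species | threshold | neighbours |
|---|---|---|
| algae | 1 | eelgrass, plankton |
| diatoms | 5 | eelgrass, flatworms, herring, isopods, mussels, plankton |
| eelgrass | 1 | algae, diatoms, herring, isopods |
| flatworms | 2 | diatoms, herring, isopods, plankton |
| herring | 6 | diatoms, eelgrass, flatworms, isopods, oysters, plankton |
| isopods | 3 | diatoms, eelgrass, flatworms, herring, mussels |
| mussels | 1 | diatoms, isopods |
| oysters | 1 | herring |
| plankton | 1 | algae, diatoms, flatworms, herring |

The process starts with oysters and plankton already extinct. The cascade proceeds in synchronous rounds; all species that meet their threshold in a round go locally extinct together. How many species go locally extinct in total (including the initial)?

4

Round 1 — oysters, plankton go locally extinct (initial).
Round 2 — checking thresholds:
  algae: 1 of 2 neighbours ≥ 1, goes locally extinct.
  diatoms: 1 of 6 neighbours < 5, below threshold.
  flatworms: 1 of 4 neighbours < 2, below threshold.
  herring: 2 of 6 neighbours < 6, below threshold.
Round 3 — checking thresholds:
  diatoms: 1 of 6 neighbours < 5, below threshold.
  eelgrass: 1 of 4 neighbours ≥ 1, goes locally extinct.
  flatworms: 1 of 4 neighbours < 2, below threshold.
  herring: 2 of 6 neighbours < 6, below threshold.
Round 4 — no new extinctions; cascade stops.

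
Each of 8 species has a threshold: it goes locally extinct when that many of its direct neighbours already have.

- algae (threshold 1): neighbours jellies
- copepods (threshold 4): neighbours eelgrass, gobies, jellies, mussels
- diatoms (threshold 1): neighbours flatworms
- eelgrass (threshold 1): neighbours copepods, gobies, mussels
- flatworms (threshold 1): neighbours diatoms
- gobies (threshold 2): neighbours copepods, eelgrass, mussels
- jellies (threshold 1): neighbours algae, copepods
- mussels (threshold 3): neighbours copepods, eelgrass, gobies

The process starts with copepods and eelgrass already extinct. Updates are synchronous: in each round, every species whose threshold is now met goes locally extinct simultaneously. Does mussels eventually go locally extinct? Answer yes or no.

Round 1 — copepods, eelgrass go locally extinct (initial).
Round 2 — checking thresholds:
  gobies: 2 of 3 neighbours ≥ 2, goes locally extinct.
  jellies: 1 of 2 neighbours ≥ 1, goes locally extinct.
  mussels: 2 of 3 neighbours < 3, holds.
Round 3 — checking thresholds:
  algae: 1 of 1 neighbours ≥ 1, goes locally extinct.
  mussels: 3 of 3 neighbours ≥ 3, goes locally extinct.
Round 4 — no new extinctions; cascade stops.

yes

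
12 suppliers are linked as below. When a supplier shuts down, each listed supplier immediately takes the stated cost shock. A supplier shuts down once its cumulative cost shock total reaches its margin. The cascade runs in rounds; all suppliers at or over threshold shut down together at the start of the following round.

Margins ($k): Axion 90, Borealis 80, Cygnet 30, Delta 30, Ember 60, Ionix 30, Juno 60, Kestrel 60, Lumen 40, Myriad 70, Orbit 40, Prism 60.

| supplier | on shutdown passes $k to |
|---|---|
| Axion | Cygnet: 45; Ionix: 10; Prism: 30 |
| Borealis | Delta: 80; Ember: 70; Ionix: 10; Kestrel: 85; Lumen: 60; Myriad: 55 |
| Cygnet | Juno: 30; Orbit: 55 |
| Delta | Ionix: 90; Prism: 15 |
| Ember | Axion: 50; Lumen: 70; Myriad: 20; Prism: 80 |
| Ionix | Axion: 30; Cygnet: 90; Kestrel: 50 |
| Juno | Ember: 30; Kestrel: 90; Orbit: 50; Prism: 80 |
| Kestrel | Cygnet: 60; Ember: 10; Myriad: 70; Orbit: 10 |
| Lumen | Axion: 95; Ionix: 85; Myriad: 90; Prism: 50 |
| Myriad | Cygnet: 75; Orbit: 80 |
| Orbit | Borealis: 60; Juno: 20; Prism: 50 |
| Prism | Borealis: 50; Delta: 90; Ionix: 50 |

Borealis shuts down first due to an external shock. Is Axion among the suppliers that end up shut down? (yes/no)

yes

Round 1 — Borealis shuts down (initial).
  Delta: +80 → 80 ≥ 30
  Ember: +70 → 70 ≥ 60
  Ionix: +10 → 10 < 30
  Kestrel: +85 → 85 ≥ 60
  Lumen: +60 → 60 ≥ 40
  Myriad: +55 → 55 < 70
Round 2 — Delta, Ember, Kestrel, Lumen shut down.
  Axion: +50+95 → 145 ≥ 90
  Cygnet: +60 → 60 ≥ 30
  Ionix: +90+85 → 185 ≥ 30
  Myriad: +20+70+90 → 235 ≥ 70
  Orbit: +10 → 10 < 40
  Prism: +15+80+50 → 145 ≥ 60
Round 3 — Axion, Cygnet, Ionix, Myriad, Prism shut down.
  Juno: +30 → 30 < 60
  Orbit: +55+80 → 145 ≥ 40
Round 4 — Orbit shuts down.
  Juno: +20 → 50 < 60
No further shutdowns.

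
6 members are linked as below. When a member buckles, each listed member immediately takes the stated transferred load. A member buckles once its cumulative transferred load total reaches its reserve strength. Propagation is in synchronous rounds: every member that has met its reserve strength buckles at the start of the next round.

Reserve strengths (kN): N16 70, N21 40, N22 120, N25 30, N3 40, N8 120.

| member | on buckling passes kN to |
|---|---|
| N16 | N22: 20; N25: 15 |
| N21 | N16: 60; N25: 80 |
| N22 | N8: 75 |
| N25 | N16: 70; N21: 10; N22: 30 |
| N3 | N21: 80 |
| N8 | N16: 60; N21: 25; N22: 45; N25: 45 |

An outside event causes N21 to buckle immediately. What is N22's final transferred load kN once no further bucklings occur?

Round 1 — N21 buckles (initial).
  N16: +60 → 60 < 70
  N25: +80 → 80 ≥ 30
Round 2 — N25 buckles.
  N16: +70 → 130 ≥ 70
  N22: +30 → 30 < 120
Round 3 — N16 buckles.
  N22: +20 → 50 < 120
No further bucklings.

50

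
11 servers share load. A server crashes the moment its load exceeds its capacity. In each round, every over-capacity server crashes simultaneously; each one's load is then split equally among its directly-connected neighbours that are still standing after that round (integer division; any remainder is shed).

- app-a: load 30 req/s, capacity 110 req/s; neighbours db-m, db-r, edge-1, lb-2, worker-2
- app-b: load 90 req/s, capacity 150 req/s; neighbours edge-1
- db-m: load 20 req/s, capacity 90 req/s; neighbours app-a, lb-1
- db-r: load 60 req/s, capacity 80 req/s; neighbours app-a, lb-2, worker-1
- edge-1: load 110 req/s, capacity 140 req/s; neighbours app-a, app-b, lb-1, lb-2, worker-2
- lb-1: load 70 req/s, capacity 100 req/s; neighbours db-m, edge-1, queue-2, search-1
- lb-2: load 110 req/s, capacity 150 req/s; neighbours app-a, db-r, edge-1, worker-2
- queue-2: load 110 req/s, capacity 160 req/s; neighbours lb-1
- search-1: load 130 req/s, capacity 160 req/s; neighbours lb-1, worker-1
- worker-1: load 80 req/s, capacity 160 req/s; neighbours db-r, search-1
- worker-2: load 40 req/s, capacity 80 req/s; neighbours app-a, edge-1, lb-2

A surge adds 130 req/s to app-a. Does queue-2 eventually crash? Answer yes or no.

Round 1 — app-a at 160 > 110. app-a crashes.
  app-a sheds 160 req/s to db-m, db-r, edge-1, lb-2, worker-2: 32 each.
    db-m: 20+32 = 52 ≤ 90
    db-r: 60+32 = 92 > 80
    edge-1: 110+32 = 142 > 140
    lb-2: 110+32 = 142 ≤ 150
    worker-2: 40+32 = 72 ≤ 80
Round 2 — db-r, edge-1 crash.
  db-r sheds 92 req/s to lb-2, worker-1: 46 each.
    lb-2: 142+46 = 188 > 150
    worker-1: 80+46 = 126 ≤ 160
  edge-1 sheds 142 req/s to app-b, lb-1, lb-2, worker-2: 35 each (2 lost).
    app-b: 90+35 = 125 ≤ 150
    lb-1: 70+35 = 105 > 100
    lb-2: 188+35 = 223 > 150
    worker-2: 72+35 = 107 > 80
Round 3 — lb-1, lb-2, worker-2 crash.
  lb-1 sheds 105 req/s to db-m, queue-2, search-1: 35 each.
    db-m: 52+35 = 87 ≤ 90
    queue-2: 110+35 = 145 ≤ 160
    search-1: 130+35 = 165 > 160
  lb-2 sheds 223 req/s: no online neighbours, lost.
  worker-2 sheds 107 req/s: no online neighbours, lost.
Round 4 — search-1 crashes.
  search-1 sheds 165 req/s to worker-1: 165 each.
    worker-1: 126+165 = 291 > 160
Round 5 — worker-1 crashes.
  worker-1 sheds 291 req/s: no online neighbours, lost.
No further crashes.

no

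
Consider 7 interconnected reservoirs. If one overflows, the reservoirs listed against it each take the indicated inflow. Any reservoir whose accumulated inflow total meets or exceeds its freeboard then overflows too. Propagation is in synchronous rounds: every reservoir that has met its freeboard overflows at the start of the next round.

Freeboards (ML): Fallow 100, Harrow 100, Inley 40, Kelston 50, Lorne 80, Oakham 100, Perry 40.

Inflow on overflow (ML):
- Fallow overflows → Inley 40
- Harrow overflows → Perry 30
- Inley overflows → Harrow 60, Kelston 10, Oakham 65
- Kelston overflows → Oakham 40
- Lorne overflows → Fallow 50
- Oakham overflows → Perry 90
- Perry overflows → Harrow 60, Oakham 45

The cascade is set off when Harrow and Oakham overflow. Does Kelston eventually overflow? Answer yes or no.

no

Round 1 — Harrow, Oakham overflow (initial).
  Perry: +30+90 → 120 ≥ 40
Round 2 — Perry overflows.
No further overflows.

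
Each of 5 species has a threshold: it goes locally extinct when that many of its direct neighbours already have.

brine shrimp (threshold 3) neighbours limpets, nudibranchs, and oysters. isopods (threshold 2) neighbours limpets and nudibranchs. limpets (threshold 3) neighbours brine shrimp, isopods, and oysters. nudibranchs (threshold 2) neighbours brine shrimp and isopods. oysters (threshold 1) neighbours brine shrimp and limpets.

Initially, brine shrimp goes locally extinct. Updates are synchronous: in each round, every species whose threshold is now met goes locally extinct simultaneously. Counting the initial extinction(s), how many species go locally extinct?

2

Round 1 — brine shrimp goes locally extinct (initial).
Round 2 — checking thresholds:
  limpets: 1 of 3 neighbours < 3, below threshold.
  nudibranchs: 1 of 2 neighbours < 2, below threshold.
  oysters: 1 of 2 neighbours ≥ 1, goes locally extinct.
Round 3 — no new extinctions; cascade stops.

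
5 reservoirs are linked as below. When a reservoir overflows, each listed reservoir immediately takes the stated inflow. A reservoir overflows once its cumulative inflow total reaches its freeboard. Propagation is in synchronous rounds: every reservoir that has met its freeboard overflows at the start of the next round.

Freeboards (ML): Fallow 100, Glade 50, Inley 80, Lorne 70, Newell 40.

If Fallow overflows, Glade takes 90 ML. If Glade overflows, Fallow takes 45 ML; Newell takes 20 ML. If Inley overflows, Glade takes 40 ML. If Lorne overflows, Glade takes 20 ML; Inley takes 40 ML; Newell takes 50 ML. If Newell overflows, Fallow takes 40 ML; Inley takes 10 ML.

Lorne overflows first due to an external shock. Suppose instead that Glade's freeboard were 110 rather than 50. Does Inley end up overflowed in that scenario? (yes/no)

no

With Glade's freeboard at 110:
Round 1 — Lorne overflows (initial).
  Glade: +20 → 20 < 110
  Inley: +40 → 40 < 80
  Newell: +50 → 50 ≥ 40
Round 2 — Newell overflows.
  Fallow: +40 → 40 < 100
  Inley: +10 → 50 < 80
No further overflows.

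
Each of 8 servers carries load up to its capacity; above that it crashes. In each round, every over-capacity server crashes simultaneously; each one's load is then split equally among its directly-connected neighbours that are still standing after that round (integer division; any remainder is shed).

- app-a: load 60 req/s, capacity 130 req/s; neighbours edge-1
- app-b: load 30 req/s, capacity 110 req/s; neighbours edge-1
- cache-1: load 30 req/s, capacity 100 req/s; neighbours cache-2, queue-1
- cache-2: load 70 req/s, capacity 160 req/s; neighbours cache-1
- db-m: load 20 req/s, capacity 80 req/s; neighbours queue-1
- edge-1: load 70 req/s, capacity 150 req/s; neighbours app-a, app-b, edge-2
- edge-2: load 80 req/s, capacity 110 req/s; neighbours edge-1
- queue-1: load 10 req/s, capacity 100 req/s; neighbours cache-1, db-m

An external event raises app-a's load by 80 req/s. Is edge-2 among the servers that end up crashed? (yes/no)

Round 1 — app-a at 140 > 130. app-a crashes.
  app-a sheds 140 req/s to edge-1: 140 each.
    edge-1: 70+140 = 210 > 150
Round 2 — edge-1 crashes.
  edge-1 sheds 210 req/s to app-b, edge-2: 105 each.
    app-b: 30+105 = 135 > 110
    edge-2: 80+105 = 185 > 110
Round 3 — app-b, edge-2 crash.
  app-b sheds 135 req/s: no online neighbours, lost.
  edge-2 sheds 185 req/s: no online neighbours, lost.
No further crashes.

yes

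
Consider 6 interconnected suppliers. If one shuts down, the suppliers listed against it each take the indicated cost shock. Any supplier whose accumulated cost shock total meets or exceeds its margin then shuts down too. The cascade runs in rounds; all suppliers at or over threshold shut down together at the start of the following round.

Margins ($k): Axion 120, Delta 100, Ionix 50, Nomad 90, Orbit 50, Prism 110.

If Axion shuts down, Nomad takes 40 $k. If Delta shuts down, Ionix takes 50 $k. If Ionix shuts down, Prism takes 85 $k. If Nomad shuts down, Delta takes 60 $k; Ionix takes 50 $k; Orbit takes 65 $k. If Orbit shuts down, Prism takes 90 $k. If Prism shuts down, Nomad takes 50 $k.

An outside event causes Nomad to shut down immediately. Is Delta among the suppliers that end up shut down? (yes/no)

Round 1 — Nomad shuts down (initial).
  Delta: +60 → 60 < 100
  Ionix: +50 → 50 ≥ 50
  Orbit: +65 → 65 ≥ 50
Round 2 — Ionix, Orbit shut down.
  Prism: +85+90 → 175 ≥ 110
Round 3 — Prism shuts down.
No further shutdowns.

no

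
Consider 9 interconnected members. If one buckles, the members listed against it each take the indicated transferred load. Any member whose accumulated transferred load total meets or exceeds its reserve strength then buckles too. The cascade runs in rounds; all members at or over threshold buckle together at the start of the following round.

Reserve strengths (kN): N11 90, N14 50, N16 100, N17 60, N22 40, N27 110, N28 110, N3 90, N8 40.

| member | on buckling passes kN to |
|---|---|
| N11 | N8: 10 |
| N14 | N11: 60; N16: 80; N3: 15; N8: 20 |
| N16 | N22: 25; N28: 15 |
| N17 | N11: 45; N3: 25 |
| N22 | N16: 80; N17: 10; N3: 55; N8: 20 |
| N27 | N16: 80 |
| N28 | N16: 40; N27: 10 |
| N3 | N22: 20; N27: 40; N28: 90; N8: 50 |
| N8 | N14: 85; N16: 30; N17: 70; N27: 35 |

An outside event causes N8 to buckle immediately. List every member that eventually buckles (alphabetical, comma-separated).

N11, N14, N16, N17, N8

Round 1 — N8 buckles (initial).
  N14: +85 → 85 ≥ 50
  N16: +30 → 30 < 100
  N17: +70 → 70 ≥ 60
  N27: +35 → 35 < 110
Round 2 — N14, N17 buckle.
  N11: +60+45 → 105 ≥ 90
  N16: +80 → 110 ≥ 100
  N3: +15+25 → 40 < 90
Round 3 — N11, N16 buckle.
  N22: +25 → 25 < 40
  N28: +15 → 15 < 110
No further bucklings.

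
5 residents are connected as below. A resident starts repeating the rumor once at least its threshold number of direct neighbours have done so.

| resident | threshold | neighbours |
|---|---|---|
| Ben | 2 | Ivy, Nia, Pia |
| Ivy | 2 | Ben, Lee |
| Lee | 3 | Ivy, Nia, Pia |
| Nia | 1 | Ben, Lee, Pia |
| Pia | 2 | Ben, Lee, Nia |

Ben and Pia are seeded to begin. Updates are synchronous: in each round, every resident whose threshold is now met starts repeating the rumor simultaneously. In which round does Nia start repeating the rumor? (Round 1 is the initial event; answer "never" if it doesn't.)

2

Round 1 — Ben, Pia start repeating the rumor (initial).
Round 2 — checking thresholds:
  Ivy: 1 of 2 neighbours < 2, below threshold.
  Lee: 1 of 3 neighbours < 3, below threshold.
  Nia: 2 of 3 neighbours ≥ 1, starts repeating the rumor.
Round 3 — no new spreads; cascade stops.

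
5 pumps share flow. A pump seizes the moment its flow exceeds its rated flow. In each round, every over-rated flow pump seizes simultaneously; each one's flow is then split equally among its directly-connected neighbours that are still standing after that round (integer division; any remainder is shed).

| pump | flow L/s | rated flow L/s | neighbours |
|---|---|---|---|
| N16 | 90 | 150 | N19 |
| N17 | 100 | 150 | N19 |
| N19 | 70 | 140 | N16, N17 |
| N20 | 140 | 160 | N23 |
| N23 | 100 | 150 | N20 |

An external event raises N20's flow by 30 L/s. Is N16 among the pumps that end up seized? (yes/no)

Round 1 — N20 at 170 > 160. N20 seizes.
  N20 sheds 170 L/s to N23: 170 each.
    N23: 100+170 = 270 > 150
Round 2 — N23 seizes.
  N23 sheds 270 L/s: no online neighbours, lost.
No further seizures.

no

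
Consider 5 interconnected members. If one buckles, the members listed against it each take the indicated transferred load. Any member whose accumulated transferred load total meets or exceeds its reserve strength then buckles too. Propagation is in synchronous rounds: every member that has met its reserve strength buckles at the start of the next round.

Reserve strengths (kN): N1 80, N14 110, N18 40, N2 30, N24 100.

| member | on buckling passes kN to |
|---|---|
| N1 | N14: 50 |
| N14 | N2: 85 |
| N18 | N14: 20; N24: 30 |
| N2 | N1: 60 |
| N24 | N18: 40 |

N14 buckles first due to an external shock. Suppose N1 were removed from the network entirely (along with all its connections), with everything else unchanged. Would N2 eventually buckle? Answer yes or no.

yes

With N1 removed:
Round 1 — N14 buckles (initial).
  N2: +85 → 85 ≥ 30
Round 2 — N2 buckles.
No further bucklings.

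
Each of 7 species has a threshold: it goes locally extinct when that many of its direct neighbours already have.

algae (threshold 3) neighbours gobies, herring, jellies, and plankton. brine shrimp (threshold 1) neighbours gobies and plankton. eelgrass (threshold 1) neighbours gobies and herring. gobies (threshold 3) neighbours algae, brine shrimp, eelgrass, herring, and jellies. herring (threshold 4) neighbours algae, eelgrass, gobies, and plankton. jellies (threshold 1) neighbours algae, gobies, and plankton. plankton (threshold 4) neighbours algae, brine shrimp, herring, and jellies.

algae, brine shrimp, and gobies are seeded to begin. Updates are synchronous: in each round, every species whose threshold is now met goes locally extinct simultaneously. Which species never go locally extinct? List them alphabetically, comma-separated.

herring, plankton

Round 1 — algae, brine shrimp, gobies go locally extinct (initial).
Round 2 — checking thresholds:
  eelgrass: 1 of 2 neighbours ≥ 1, goes locally extinct.
  herring: 2 of 4 neighbours < 4, below threshold.
  jellies: 2 of 3 neighbours ≥ 1, goes locally extinct.
  plankton: 2 of 4 neighbours < 4, below threshold.
Round 3 — no new extinctions; cascade stops.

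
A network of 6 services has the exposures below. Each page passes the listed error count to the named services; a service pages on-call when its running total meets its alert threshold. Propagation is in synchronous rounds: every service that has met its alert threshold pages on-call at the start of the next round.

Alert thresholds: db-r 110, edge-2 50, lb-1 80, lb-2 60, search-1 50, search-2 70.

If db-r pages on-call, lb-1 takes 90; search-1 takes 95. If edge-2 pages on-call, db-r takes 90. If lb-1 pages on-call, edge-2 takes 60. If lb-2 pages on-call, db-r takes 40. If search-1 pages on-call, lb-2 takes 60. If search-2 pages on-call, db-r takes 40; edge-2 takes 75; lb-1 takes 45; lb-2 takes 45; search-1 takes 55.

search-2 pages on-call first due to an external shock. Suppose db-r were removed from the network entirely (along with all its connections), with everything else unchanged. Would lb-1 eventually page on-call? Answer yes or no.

no

With db-r removed:
Round 1 — search-2 pages on-call (initial).
  edge-2: +75 → 75 ≥ 50
  lb-1: +45 → 45 < 80
  lb-2: +45 → 45 < 60
  search-1: +55 → 55 ≥ 50
Round 2 — edge-2, search-1 page on-call.
  lb-2: +60 → 105 ≥ 60
Round 3 — lb-2 pages on-call.
No further pages.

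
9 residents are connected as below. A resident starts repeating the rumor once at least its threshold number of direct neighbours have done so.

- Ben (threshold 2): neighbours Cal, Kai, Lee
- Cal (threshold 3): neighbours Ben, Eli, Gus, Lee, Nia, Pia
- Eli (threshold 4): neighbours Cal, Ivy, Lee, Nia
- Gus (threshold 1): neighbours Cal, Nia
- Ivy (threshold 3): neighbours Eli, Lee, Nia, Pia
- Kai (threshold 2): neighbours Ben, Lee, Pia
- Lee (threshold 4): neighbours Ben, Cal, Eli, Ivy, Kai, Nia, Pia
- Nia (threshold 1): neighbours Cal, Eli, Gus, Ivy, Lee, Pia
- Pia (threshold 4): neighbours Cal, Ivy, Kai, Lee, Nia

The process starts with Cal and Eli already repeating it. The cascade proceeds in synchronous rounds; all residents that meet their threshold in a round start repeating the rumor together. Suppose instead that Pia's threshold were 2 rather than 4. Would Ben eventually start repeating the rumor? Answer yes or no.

yes

With Pia's threshold at 2:
Round 1 — Cal, Eli start repeating the rumor (initial).
Round 2 — checking thresholds:
  Ben: 1 of 3 neighbours < 2, not yet.
  Gus: 1 of 2 neighbours ≥ 1, starts repeating the rumor.
  Ivy: 1 of 4 neighbours < 3, not yet.
  Lee: 2 of 7 neighbours < 4, not yet.
  Nia: 2 of 6 neighbours ≥ 1, starts repeating the rumor.
  Pia: 1 of 5 neighbours < 2, not yet.
Round 3 — checking thresholds:
  Ben: 1 of 3 neighbours < 2, not yet.
  Ivy: 2 of 4 neighbours < 3, not yet.
  Lee: 3 of 7 neighbours < 4, not yet.
  Pia: 2 of 5 neighbours ≥ 2, starts repeating the rumor.
Round 4 — checking thresholds:
  Ben: 1 of 3 neighbours < 2, not yet.
  Ivy: 3 of 4 neighbours ≥ 3, starts repeating the rumor.
  Kai: 1 of 3 neighbours < 2, not yet.
  Lee: 4 of 7 neighbours ≥ 4, starts repeating the rumor.
Round 5 — checking thresholds:
  Ben: 2 of 3 neighbours ≥ 2, starts repeating the rumor.
  Kai: 2 of 3 neighbours ≥ 2, starts repeating the rumor.
Round 6 — no new spreads; cascade stops.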